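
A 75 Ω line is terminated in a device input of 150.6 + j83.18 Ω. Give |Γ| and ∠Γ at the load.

Γ ≈ 0.467 ∠ 27.5°

Γ = (Z_L − Z_0)/(Z_L + Z_0) = (75.6 + j83.18)/(225.6 + j83.18)
|Γ| = 112/240 = 0.467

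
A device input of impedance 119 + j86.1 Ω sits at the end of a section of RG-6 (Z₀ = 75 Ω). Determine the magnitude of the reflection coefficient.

|Γ| ≈ 0.456

Γ = (Z_L − Z_0)/(Z_L + Z_0) = (44 + j86.1)/(194 + j86.1)
|Γ| = 96.7/212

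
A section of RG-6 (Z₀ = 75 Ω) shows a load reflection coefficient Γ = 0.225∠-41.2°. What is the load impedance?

Z_L ≈ 100 − j31.2 Ω

Z_L = Z_0·(1 + Γ)/(1 − Γ) = 75·(1.17 − j0.148)/(0.831 + j0.148)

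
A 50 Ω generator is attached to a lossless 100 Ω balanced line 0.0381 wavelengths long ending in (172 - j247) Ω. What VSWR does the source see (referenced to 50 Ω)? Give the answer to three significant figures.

VSWR ≈ 9.33

βl = 2π × 0.0381 = 13.7°
tan(βl) = 0.244
Z_in = Z_0·(Z_L + jZ_0·tanβl)/(Z_0 + jZ_L·tanβl) = 66.4 − j156 Ω
Γ_s = (Z_in − Z_s)/(Z_in + Z_s) = (16.4 − j156)/(116 − j156), |Γ_s| = 0.806
VSWR = (1 + |Γ_s|)/(1 − |Γ_s|)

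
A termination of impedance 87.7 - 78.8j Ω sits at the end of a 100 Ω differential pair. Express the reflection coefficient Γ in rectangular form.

Γ = (Z_L − Z_0)/(Z_L + Z_0) = (-12.3 − j78.8)/(187.7 − j78.8)

Γ ≈ 0.0941 − j0.38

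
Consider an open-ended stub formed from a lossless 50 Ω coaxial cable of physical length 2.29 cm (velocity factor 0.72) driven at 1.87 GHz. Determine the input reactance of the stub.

X_in ≈ -16.9 Ω (capacitive)

λ = v/f = 0.72·c / 1.87 GHz = 0.116 m
βl = 2π·l/λ = 2π × 0.198 = 71.4°
tan(βl) = 2.97
For an open-ended stub, Z_in = −jZ_0·cot(βl) = −jZ_0/tan(βl)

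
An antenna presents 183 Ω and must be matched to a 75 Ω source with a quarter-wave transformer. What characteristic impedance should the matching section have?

Z_qwt = √(Z_0·R_L) = √(75 × 183) = √13720

Z_qwt ≈ 117 Ω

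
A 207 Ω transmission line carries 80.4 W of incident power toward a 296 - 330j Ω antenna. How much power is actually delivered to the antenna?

P_delivered ≈ 54.4 W

|Γ| = |(89 − j330)/(503 − j330)| = 0.568
|Γ|² = 0.323
P_refl = |Γ|²·P_inc = 26 W, P_del = (1 − |Γ|²)·P_inc = 54.4 W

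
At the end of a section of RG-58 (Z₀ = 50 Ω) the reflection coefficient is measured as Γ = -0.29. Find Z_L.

Z_L = Z_0·(1 + Γ)/(1 − Γ) = 50·(0.71)/(1.29)

Z_L ≈ 27.5 Ω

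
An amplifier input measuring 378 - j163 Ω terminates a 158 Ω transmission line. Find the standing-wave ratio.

VSWR ≈ 2.91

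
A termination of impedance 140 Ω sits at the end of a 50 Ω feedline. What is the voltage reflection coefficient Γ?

Γ = 0.474

Γ = (Z_L − Z_0)/(Z_L + Z_0) = (140 − 50)/(140 + 50) = 90/190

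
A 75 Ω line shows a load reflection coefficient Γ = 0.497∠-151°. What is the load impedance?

Z_L ≈ 26.7 − j17.1 Ω

Z_L = Z_0·(1 + Γ)/(1 − Γ) = 75·(0.565 − j0.241)/(1.43 + j0.241)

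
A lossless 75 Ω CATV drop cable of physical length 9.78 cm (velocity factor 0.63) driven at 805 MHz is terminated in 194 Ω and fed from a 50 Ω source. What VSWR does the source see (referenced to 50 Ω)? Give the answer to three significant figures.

λ = v/f = 0.63·c / 805 MHz = 0.235 m
βl = 2π·l/λ = 2π × 0.417 = 150°
tan(βl) = -0.578
Z_in = Z_0·(Z_L + jZ_0·tanβl)/(Z_0 + jZ_L·tanβl) = 80 + j76.2 Ω
Γ_s = (Z_in − Z_s)/(Z_in + Z_s) = (30 + j76.2)/(130 + j76.2), |Γ_s| = 0.544
VSWR = (1 + |Γ_s|)/(1 − |Γ_s|)

VSWR ≈ 3.38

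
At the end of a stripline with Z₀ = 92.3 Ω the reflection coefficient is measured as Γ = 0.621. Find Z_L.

Z_L ≈ 395 Ω

Z_L = Z_0·(1 + Γ)/(1 − Γ) = 92.3·(1.62)/(0.379)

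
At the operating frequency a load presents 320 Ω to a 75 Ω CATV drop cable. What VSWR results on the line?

VSWR ≈ 4.27

Γ = (320 − 75)/(320 + 75) = 0.62
VSWR = (1 + 0.62)/(1 − 0.62)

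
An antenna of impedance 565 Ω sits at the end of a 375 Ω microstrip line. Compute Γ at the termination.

Γ = 0.202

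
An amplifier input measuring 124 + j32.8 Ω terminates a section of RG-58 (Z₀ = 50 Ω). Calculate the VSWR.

Γ = (Z_L − Z_0)/(Z_L + Z_0) = (74 + j32.8)/(174 + j32.8)
|Γ| = 80.9/177 = 0.457
VSWR = (1 + |Γ|)/(1 − |Γ|) = 1.46/0.543

VSWR ≈ 2.68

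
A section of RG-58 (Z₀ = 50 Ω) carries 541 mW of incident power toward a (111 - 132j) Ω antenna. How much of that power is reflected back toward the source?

|Γ| = |(61 − j132)/(161 − j132)| = 0.698
|Γ|² = 0.488
P_refl = |Γ|²·P_inc = 264 mW, P_del = (1 − |Γ|²)·P_inc = 277 mW

P_reflected ≈ 264 mW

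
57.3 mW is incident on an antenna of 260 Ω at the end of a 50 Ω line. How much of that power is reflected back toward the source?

P_reflected ≈ 26.3 mW

Γ = (260 − 50)/(260 + 50) = 0.677
|Γ|² = 0.459
P_refl = |Γ|²·P_inc = 26.3 mW, P_del = (1 − |Γ|²)·P_inc = 31 mW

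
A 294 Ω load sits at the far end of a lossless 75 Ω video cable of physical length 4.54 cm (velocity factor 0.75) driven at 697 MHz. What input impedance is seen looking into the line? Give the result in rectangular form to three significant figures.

λ = v/f = 0.75·c / 697 MHz = 0.323 m
βl = 2π·l/λ = 2π × 0.141 = 50.6°
tan(βl) = tan(50.6°) = 1.22
Z_in = Z_0·(Z_L + jZ_0·tanβl)/(Z_0 + jZ_L·tanβl)
     = 75·(294 + j91.4)/(75 + j358)

Z_in ≈ 30.7 − j55.1 Ω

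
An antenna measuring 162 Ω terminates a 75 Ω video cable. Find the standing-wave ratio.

VSWR ≈ 2.16

For a purely resistive load, VSWR = R_L/Z_0 or Z_0/R_L (whichever > 1) = 162/75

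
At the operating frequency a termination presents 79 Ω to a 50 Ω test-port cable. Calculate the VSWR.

VSWR ≈ 1.58

Γ = (79 − 50)/(79 + 50) = 0.225
VSWR = (1 + 0.225)/(1 − 0.225)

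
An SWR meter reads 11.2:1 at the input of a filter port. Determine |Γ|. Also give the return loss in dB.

|Γ| ≈ 0.836; return loss ≈ 1.56 dB

|Γ| = (S − 1)/(S + 1) = (11.2 − 1)/(11.2 + 1) = 10.2/12.2
RL = −20·log₁₀|Γ| = −20·log₁₀(0.836)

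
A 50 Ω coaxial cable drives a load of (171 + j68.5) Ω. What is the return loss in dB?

RL ≈ 4.42 dB

Γ = (121 + j68.5)/(221 + j68.5), |Γ| = 0.601
RL = −20·log₁₀|Γ| = −20·log₁₀(0.601)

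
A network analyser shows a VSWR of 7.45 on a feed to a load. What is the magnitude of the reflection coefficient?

|Γ| ≈ 0.763

|Γ| = (S − 1)/(S + 1) = (7.45 − 1)/(7.45 + 1) = 6.45/8.45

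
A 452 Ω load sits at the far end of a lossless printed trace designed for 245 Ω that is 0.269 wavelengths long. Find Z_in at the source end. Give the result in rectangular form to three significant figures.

βl = 2π × 0.269 = 96.8°
tan(βl) = tan(96.8°) = -8.34
Z_in = Z_0·(Z_L + jZ_0·tanβl)/(Z_0 + jZ_L·tanβl)
     = 245·(452 − j2040)/(245 − j3770)

Z_in ≈ 134 + j20.7 Ω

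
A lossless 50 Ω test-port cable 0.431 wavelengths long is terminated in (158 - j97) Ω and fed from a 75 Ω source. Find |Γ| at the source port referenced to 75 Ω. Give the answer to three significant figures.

|Γ| ≈ 0.532

βl = 2π × 0.431 = 155°
tan(βl) = -0.463
Z_in = Z_0·(Z_L + jZ_0·tanβl)/(Z_0 + jZ_L·tanβl) = 89.2 + j102 Ω
Γ_s = (Z_in − Z_s)/(Z_in + Z_s) = (14.2 + j102)/(164 + j102), |Γ_s| = 0.532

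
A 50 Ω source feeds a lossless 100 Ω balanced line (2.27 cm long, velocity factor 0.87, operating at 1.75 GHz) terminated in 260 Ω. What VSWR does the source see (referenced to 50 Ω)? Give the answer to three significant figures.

λ = v/f = 0.87·c / 1.75 GHz = 0.149 m
βl = 2π·l/λ = 2π × 0.152 = 54.8°
tan(βl) = 1.42
Z_in = Z_0·(Z_L + jZ_0·tanβl)/(Z_0 + jZ_L·tanβl) = 53.7 − j56 Ω
Γ_s = (Z_in − Z_s)/(Z_in + Z_s) = (3.66 − j56)/(104 − j56), |Γ_s| = 0.476
VSWR = (1 + |Γ_s|)/(1 − |Γ_s|)

VSWR ≈ 2.82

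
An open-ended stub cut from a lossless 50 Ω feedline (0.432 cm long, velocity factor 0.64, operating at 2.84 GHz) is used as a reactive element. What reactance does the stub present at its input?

λ = v/f = 0.64·c / 2.84 GHz = 0.0676 m
βl = 2π·l/λ = 2π × 0.0639 = 23°
tan(βl) = 0.425
For an open-ended stub, Z_in = −jZ_0·cot(βl) = −jZ_0/tan(βl)

X_in ≈ -118 Ω (capacitive)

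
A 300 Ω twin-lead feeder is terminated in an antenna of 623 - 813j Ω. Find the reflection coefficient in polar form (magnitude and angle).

Γ ≈ 0.711 ∠ -27°

Γ = (Z_L − Z_0)/(Z_L + Z_0) = (323 − j813)/(923 − j813)
|Γ| = 875/1230 = 0.711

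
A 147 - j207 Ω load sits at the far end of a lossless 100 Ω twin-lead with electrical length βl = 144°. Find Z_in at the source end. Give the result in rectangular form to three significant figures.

Z_in ≈ 161 + j214 Ω

tan(βl) = tan(144°) = -0.727
Z_in = Z_0·(Z_L + jZ_0·tanβl)/(Z_0 + jZ_L·tanβl)
     = 100·(147 − j280)/(-50.4 − j107)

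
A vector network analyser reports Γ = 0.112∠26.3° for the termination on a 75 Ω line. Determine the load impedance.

Z_L ≈ 91.2 + j9.17 Ω

Z_L = Z_0·(1 + Γ)/(1 − Γ) = 75·(1.1 + j0.0496)/(0.9 − j0.0496)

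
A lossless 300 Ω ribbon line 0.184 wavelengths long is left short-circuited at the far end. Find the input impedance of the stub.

βl = 2π × 0.184 = 66.2°
tan(βl) = 2.27
For a short-circuited stub, Z_in = jZ_0·tan(βl)

Z_in ≈ +j681 Ω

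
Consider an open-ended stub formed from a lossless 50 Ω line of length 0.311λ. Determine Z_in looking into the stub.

Z_in ≈ +j20.2 Ω

βl = 2π × 0.311 = 112°
tan(βl) = -2.48
For an open-ended stub, Z_in = −jZ_0·cot(βl) = −jZ_0/tan(βl)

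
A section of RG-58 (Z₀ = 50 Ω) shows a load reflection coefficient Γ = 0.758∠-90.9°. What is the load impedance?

Z_L = Z_0·(1 + Γ)/(1 − Γ) = 50·(0.988 − j0.758)/(1.01 + j0.758)

Z_L ≈ 13.3 − j47.4 Ω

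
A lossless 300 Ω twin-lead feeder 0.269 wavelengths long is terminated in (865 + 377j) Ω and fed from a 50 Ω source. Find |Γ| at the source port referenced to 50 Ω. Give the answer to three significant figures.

βl = 2π × 0.269 = 96.8°
tan(βl) = -8.34
Z_in = Z_0·(Z_L + jZ_0·tanβl)/(Z_0 + jZ_L·tanβl) = 86 − j5.05 Ω
Γ_s = (Z_in − Z_s)/(Z_in + Z_s) = (36 − j5.05)/(136 − j5.05), |Γ_s| = 0.267

|Γ| ≈ 0.267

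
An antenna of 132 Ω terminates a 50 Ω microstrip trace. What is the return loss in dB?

Γ = (132 − 50)/(132 + 50) = 0.451
RL = −20·log₁₀|Γ| = −20·log₁₀(0.451)

RL ≈ 6.93 dB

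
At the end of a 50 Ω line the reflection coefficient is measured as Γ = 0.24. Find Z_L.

Z_L = Z_0·(1 + Γ)/(1 − Γ) = 50·(1.24)/(0.76)

Z_L ≈ 81.6 Ω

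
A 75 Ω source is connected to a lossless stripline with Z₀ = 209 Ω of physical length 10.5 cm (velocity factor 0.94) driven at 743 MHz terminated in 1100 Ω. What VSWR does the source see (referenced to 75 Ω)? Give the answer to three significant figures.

λ = v/f = 0.94·c / 743 MHz = 0.38 m
βl = 2π·l/λ = 2π × 0.277 = 99.6°
tan(βl) = -5.92
Z_in = Z_0·(Z_L + jZ_0·tanβl)/(Z_0 + jZ_L·tanβl) = 40.8 + j34 Ω
Γ_s = (Z_in − Z_s)/(Z_in + Z_s) = (-34.2 + j34)/(116 + j34), |Γ_s| = 0.4
VSWR = (1 + |Γ_s|)/(1 − |Γ_s|)

VSWR ≈ 2.33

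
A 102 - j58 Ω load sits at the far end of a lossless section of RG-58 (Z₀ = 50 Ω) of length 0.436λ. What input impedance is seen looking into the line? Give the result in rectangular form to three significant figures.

βl = 2π × 0.436 = 157°
tan(βl) = tan(157°) = -0.425
Z_in = Z_0·(Z_L + jZ_0·tanβl)/(Z_0 + jZ_L·tanβl)
     = 50·(102 − j79.3)/(25.3 − j43.4)

Z_in ≈ 119 + j47.9 Ω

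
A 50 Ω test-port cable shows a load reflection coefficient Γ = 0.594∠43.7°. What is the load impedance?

Z_L = Z_0·(1 + Γ)/(1 − Γ) = 50·(1.43 + j0.41)/(0.571 − j0.41)

Z_L ≈ 65.5 + j83.1 Ω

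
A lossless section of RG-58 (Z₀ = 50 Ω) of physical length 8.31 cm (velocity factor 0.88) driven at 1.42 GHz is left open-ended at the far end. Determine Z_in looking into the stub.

λ = v/f = 0.88·c / 1.42 GHz = 0.186 m
βl = 2π·l/λ = 2π × 0.447 = 161°
tan(βl) = -0.346
For an open-ended stub, Z_in = −jZ_0·cot(βl) = −jZ_0/tan(βl)

Z_in ≈ +j144 Ω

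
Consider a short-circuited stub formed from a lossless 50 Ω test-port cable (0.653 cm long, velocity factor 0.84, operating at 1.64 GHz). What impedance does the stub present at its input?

Z_in ≈ +j13.7 Ω

λ = v/f = 0.84·c / 1.64 GHz = 0.154 m
βl = 2π·l/λ = 2π × 0.0425 = 15.3°
tan(βl) = 0.274
For a short-circuited stub, Z_in = jZ_0·tan(βl)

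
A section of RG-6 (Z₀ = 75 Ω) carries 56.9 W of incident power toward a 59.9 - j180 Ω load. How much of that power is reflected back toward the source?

P_reflected ≈ 36.7 W

|Γ| = |(-15.1 − j180)/(134.9 − j180)| = 0.803
|Γ|² = 0.645
P_refl = |Γ|²·P_inc = 36.7 W, P_del = (1 − |Γ|²)·P_inc = 20.2 W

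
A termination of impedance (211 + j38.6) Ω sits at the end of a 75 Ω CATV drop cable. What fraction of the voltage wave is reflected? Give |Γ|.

|Γ| ≈ 0.49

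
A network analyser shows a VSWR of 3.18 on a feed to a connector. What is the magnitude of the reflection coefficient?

|Γ| = (S − 1)/(S + 1) = (3.18 − 1)/(3.18 + 1) = 2.18/4.18

|Γ| ≈ 0.522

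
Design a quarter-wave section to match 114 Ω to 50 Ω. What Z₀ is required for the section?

Z_qwt = √(Z_0·R_L) = √(50 × 114) = √5700

Z_qwt ≈ 75.5 Ω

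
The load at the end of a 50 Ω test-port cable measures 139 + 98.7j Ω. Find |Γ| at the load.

Γ = (Z_L − Z_0)/(Z_L + Z_0) = (89 + j98.7)/(189 + j98.7)
|Γ| = 133/213

|Γ| ≈ 0.623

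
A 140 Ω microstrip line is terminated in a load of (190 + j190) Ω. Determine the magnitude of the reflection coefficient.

Γ = (Z_L − Z_0)/(Z_L + Z_0) = (50 + j190)/(330 + j190)
|Γ| = 196/381

|Γ| ≈ 0.516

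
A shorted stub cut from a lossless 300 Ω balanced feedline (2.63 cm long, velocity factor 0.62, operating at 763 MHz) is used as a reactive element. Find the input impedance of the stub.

Z_in ≈ +j242 Ω

λ = v/f = 0.62·c / 763 MHz = 0.244 m
βl = 2π·l/λ = 2π × 0.108 = 38.8°
tan(βl) = 0.805
For a shorted stub, Z_in = jZ_0·tan(βl)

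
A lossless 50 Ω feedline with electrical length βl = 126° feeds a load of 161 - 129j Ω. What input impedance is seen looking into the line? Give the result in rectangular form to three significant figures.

Z_in ≈ 17.8 + j46.6 Ω

tan(βl) = tan(126°) = -1.38
Z_in = Z_0·(Z_L + jZ_0·tanβl)/(Z_0 + jZ_L·tanβl)
     = 50·(161 − j198)/(-128 − j222)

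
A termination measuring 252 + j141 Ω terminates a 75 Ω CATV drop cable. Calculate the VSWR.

Γ = (Z_L − Z_0)/(Z_L + Z_0) = (177 + j141)/(327 + j141)
|Γ| = 226/356 = 0.635
VSWR = (1 + |Γ|)/(1 − |Γ|) = 1.64/0.365

VSWR ≈ 4.49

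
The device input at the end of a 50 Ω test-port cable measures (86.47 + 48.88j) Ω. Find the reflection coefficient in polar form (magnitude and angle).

Γ ≈ 0.421 ∠ 33.6°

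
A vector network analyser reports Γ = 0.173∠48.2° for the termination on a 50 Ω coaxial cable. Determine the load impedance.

Z_L = Z_0·(1 + Γ)/(1 − Γ) = 50·(1.12 + j0.129)/(0.885 − j0.129)

Z_L ≈ 60.7 + j16.1 Ω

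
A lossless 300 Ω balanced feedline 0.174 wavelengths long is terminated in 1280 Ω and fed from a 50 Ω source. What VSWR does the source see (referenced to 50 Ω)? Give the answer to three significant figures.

βl = 2π × 0.174 = 62.6°
tan(βl) = 1.93
Z_in = Z_0·(Z_L + jZ_0·tanβl)/(Z_0 + jZ_L·tanβl) = 87.8 − j145 Ω
Γ_s = (Z_in − Z_s)/(Z_in + Z_s) = (37.8 − j145)/(138 − j145), |Γ_s| = 0.748
VSWR = (1 + |Γ_s|)/(1 − |Γ_s|)

VSWR ≈ 6.94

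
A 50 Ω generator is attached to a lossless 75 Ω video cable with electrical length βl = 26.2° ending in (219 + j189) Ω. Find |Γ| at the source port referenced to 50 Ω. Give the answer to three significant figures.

|Γ| ≈ 0.766

tan(βl) = 0.492
Z_in = Z_0·(Z_L + jZ_0·tanβl)/(Z_0 + jZ_L·tanβl) = 128 − j174 Ω
Γ_s = (Z_in − Z_s)/(Z_in + Z_s) = (78.2 − j174)/(178 − j174), |Γ_s| = 0.766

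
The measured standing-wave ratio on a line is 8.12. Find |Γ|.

|Γ| ≈ 0.781

|Γ| = (S − 1)/(S + 1) = (8.12 − 1)/(8.12 + 1) = 7.12/9.12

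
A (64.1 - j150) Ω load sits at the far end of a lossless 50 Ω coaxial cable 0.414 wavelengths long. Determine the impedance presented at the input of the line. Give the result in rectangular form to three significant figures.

βl = 2π × 0.414 = 149°
tan(βl) = tan(149°) = -0.6
Z_in = Z_0·(Z_L + jZ_0·tanβl)/(Z_0 + jZ_L·tanβl)
     = 50·(64.1 − j180)/(-40 − j38.5)

Z_in ≈ 70.8 + j157 Ω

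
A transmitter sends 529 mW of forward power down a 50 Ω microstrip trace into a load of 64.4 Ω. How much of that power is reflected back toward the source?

P_reflected ≈ 8.38 mW

Γ = (64.4 − 50)/(64.4 + 50) = 0.126
|Γ|² = 0.0158
P_refl = |Γ|²·P_inc = 8.38 mW, P_del = (1 − |Γ|²)·P_inc = 521 mW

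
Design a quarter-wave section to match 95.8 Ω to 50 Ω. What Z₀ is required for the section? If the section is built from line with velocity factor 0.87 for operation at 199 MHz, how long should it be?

Z_qwt ≈ 69.2 Ω; length ≈ 32.8 cm

Z_qwt = √(Z_0·R_L) = √(50 × 95.8) = √4790
λ = 0.87·c/f = 1.31 m, so l = λ/4 = 0.328 m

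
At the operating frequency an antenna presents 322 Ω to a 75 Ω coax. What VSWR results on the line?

Γ = (322 − 75)/(322 + 75) = 0.622
VSWR = (1 + 0.622)/(1 − 0.622)

VSWR ≈ 4.29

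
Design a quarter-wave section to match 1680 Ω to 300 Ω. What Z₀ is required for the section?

Z_qwt = √(Z_0·R_L) = √(300 × 1680) = √504000

Z_qwt ≈ 710 Ω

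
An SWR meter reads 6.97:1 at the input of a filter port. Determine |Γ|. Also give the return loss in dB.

|Γ| ≈ 0.749; return loss ≈ 2.51 dB

|Γ| = (S − 1)/(S + 1) = (6.97 − 1)/(6.97 + 1) = 5.97/7.97
RL = −20·log₁₀|Γ| = −20·log₁₀(0.749)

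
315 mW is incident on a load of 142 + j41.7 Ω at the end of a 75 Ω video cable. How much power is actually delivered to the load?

|Γ| = |(67 + j41.7)/(217 + j41.7)| = 0.357
|Γ|² = 0.128
P_refl = |Γ|²·P_inc = 40.2 mW, P_del = (1 − |Γ|²)·P_inc = 275 mW

P_delivered ≈ 275 mW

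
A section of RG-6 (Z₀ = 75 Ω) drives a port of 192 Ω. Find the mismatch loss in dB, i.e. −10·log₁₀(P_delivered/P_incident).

mismatch loss ≈ 0.926 dB

Γ = (192 − 75)/(192 + 75) = 0.438
|Γ|² = 0.192, so P_del/P_inc = 1 − |Γ|² = 0.808
ML = −10·log₁₀(1 − |Γ|²)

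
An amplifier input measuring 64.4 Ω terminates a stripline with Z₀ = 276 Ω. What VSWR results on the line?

Γ = (64.4 − 276)/(64.4 + 276) = -0.622
VSWR = (1 + 0.622)/(1 − 0.622)

VSWR ≈ 4.29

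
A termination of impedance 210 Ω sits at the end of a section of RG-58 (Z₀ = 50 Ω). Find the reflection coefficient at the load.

Γ = (Z_L − Z_0)/(Z_L + Z_0) = (210 − 50)/(210 + 50) = 160/260

Γ = 0.615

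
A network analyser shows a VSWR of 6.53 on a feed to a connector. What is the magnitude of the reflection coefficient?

|Γ| ≈ 0.734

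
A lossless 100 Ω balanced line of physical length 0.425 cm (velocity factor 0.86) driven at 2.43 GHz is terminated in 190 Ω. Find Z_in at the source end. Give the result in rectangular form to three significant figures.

Z_in ≈ 164 − j54.2 Ω

λ = v/f = 0.86·c / 2.43 GHz = 0.106 m
βl = 2π·l/λ = 2π × 0.04 = 14.4°
tan(βl) = tan(14.4°) = 0.257
Z_in = Z_0·(Z_L + jZ_0·tanβl)/(Z_0 + jZ_L·tanβl)
     = 100·(190 + j25.7)/(100 + j48.8)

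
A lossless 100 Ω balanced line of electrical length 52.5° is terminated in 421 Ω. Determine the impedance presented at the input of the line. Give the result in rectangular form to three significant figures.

tan(βl) = tan(52.5°) = 1.3
Z_in = Z_0·(Z_L + jZ_0·tanβl)/(Z_0 + jZ_L·tanβl)
     = 100·(421 + j130)/(100 + j549)

Z_in ≈ 36.5 − j70.1 Ω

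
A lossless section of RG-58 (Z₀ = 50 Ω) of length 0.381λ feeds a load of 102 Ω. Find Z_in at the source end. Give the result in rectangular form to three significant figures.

Z_in ≈ 41.4 + j32 Ω

βl = 2π × 0.381 = 137°
tan(βl) = tan(137°) = -0.927
Z_in = Z_0·(Z_L + jZ_0·tanβl)/(Z_0 + jZ_L·tanβl)
     = 50·(102 − j46.4)/(50 − j94.6)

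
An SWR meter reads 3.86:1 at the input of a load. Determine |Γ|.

|Γ| ≈ 0.588

|Γ| = (S − 1)/(S + 1) = (3.86 − 1)/(3.86 + 1) = 2.86/4.86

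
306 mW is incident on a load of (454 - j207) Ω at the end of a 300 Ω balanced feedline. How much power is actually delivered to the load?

P_delivered ≈ 273 mW

|Γ| = |(154 − j207)/(754 − j207)| = 0.33
|Γ|² = 0.109
P_refl = |Γ|²·P_inc = 33.3 mW, P_del = (1 − |Γ|²)·P_inc = 273 mW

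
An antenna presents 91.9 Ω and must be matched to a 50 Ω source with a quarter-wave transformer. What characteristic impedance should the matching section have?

Z_qwt ≈ 67.8 Ω

Z_qwt = √(Z_0·R_L) = √(50 × 91.9) = √4595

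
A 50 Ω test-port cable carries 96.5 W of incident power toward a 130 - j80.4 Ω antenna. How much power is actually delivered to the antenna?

|Γ| = |(80 − j80.4)/(180 − j80.4)| = 0.575
|Γ|² = 0.331
P_refl = |Γ|²·P_inc = 31.9 W, P_del = (1 − |Γ|²)·P_inc = 64.6 W

P_delivered ≈ 64.6 W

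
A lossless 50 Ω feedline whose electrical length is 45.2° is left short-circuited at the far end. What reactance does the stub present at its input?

X_in ≈ 50.4 Ω (inductive)

tan(βl) = 1.01
For a short-circuited stub, Z_in = jZ_0·tan(βl)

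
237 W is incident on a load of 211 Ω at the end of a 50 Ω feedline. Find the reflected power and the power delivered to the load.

Γ = (211 − 50)/(211 + 50) = 0.617
|Γ|² = 0.381
P_refl = |Γ|²·P_inc = 90.2 W, P_del = (1 − |Γ|²)·P_inc = 147 W

P_reflected ≈ 90.2 W; P_delivered ≈ 147 W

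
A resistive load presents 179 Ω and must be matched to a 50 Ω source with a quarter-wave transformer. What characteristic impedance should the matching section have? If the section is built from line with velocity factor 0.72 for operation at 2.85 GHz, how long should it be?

Z_qwt ≈ 94.6 Ω; length ≈ 1.89 cm

Z_qwt = √(Z_0·R_L) = √(50 × 179) = √8950
λ = 0.72·c/f = 0.0758 m, so l = λ/4 = 0.0189 m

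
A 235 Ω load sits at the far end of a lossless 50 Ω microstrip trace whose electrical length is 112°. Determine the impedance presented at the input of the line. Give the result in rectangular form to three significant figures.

tan(βl) = tan(112°) = -2.48
Z_in = Z_0·(Z_L + jZ_0·tanβl)/(Z_0 + jZ_L·tanβl)
     = 50·(235 − j124)/(50 − j582)

Z_in ≈ 12.3 + j19.1 Ω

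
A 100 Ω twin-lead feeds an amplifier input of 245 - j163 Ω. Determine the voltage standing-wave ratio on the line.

Γ = (Z_L − Z_0)/(Z_L + Z_0) = (145 − j163)/(345 − j163)
|Γ| = 218/382 = 0.572
VSWR = (1 + |Γ|)/(1 − |Γ|) = 1.57/0.428

VSWR ≈ 3.67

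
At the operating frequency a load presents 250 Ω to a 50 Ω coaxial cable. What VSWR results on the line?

Γ = (250 − 50)/(250 + 50) = 0.667
VSWR = (1 + 0.667)/(1 − 0.667)

VSWR ≈ 5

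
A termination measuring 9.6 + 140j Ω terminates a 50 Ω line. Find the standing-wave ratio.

VSWR ≈ 46.2

Γ = (Z_L − Z_0)/(Z_L + Z_0) = (-40.4 + j140)/(59.6 + j140)
|Γ| = 146/152 = 0.958
VSWR = (1 + |Γ|)/(1 − |Γ|) = 1.96/0.0424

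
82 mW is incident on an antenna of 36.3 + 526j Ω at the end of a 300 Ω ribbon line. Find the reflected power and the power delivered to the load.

|Γ| = |(-263.7 + j526)/(336.3 + j526)| = 0.942
|Γ|² = 0.888
P_refl = |Γ|²·P_inc = 72.8 mW, P_del = (1 − |Γ|²)·P_inc = 9.16 mW

P_reflected ≈ 72.8 mW; P_delivered ≈ 9.16 mW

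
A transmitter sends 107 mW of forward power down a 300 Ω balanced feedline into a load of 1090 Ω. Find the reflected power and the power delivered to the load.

Γ = (1090 − 300)/(1090 + 300) = 0.568
|Γ|² = 0.323
P_refl = |Γ|²·P_inc = 34.6 mW, P_del = (1 − |Γ|²)·P_inc = 72.4 mW

P_reflected ≈ 34.6 mW; P_delivered ≈ 72.4 mW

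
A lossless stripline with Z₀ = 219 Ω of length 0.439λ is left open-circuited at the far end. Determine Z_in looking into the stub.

Z_in ≈ +j543 Ω

βl = 2π × 0.439 = 158°
tan(βl) = -0.403
For an open-circuited stub, Z_in = −jZ_0·cot(βl) = −jZ_0/tan(βl)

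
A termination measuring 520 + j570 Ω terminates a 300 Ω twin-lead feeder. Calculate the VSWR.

VSWR ≈ 4.15

Γ = (Z_L − Z_0)/(Z_L + Z_0) = (220 + j570)/(820 + j570)
|Γ| = 611/999 = 0.612
VSWR = (1 + |Γ|)/(1 − |Γ|) = 1.61/0.388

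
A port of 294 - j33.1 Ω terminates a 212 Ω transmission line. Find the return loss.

RL ≈ 15.2 dB

Γ = (82 − j33.1)/(506 − j33.1), |Γ| = 0.174
RL = −20·log₁₀|Γ| = −20·log₁₀(0.174)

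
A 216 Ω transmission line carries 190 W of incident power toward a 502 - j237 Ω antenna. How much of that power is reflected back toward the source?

|Γ| = |(286 − j237)/(718 − j237)| = 0.491
|Γ|² = 0.241
P_refl = |Γ|²·P_inc = 45.9 W, P_del = (1 − |Γ|²)·P_inc = 144 W

P_reflected ≈ 45.9 W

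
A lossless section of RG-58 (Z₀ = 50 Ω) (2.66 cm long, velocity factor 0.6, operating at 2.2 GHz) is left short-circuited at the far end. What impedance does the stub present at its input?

Z_in ≈ −j98 Ω

λ = v/f = 0.6·c / 2.2 GHz = 0.0818 m
βl = 2π·l/λ = 2π × 0.325 = 117°
tan(βl) = -1.96
For a short-circuited stub, Z_in = jZ_0·tan(βl)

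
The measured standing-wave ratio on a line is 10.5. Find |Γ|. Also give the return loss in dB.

|Γ| ≈ 0.826; return loss ≈ 1.66 dB

|Γ| = (S − 1)/(S + 1) = (10.5 − 1)/(10.5 + 1) = 9.5/11.5
RL = −20·log₁₀|Γ| = −20·log₁₀(0.826)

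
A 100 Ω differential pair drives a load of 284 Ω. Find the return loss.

Γ = (284 − 100)/(284 + 100) = 0.479
RL = −20·log₁₀|Γ| = −20·log₁₀(0.479)

RL ≈ 6.39 dB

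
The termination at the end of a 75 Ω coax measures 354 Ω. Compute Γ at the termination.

Γ = 0.65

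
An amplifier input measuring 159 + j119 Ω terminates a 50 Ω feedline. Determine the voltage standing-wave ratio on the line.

VSWR ≈ 5.08

Γ = (Z_L − Z_0)/(Z_L + Z_0) = (109 + j119)/(209 + j119)
|Γ| = 161/241 = 0.671
VSWR = (1 + |Γ|)/(1 − |Γ|) = 1.67/0.329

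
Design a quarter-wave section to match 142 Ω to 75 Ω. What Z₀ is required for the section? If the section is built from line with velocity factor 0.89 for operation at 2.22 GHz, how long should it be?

Z_qwt = √(Z_0·R_L) = √(75 × 142) = √10650
λ = 0.89·c/f = 0.12 m, so l = λ/4 = 0.0301 m

Z_qwt ≈ 103 Ω; length ≈ 3.01 cm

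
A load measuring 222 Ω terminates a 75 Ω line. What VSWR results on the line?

VSWR ≈ 2.96

Γ = (222 − 75)/(222 + 75) = 0.495
VSWR = (1 + 0.495)/(1 − 0.495)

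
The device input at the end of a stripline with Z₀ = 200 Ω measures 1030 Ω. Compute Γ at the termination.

Γ = (Z_L − Z_0)/(Z_L + Z_0) = (1030 − 200)/(1030 + 200) = 830/1230

Γ = 0.675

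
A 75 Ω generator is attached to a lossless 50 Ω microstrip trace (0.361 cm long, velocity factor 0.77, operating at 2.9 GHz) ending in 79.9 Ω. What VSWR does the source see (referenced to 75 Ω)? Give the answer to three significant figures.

λ = v/f = 0.77·c / 2.9 GHz = 0.0797 m
βl = 2π·l/λ = 2π × 0.0453 = 16.3°
tan(βl) = 0.293
Z_in = Z_0·(Z_L + jZ_0·tanβl)/(Z_0 + jZ_L·tanβl) = 71.2 − j18.7 Ω
Γ_s = (Z_in − Z_s)/(Z_in + Z_s) = (-3.83 − j18.7)/(146 − j18.7), |Γ_s| = 0.129
VSWR = (1 + |Γ_s|)/(1 − |Γ_s|)

VSWR ≈ 1.3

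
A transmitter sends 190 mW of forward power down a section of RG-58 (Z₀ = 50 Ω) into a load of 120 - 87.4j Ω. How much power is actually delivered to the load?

|Γ| = |(70 − j87.4)/(170 − j87.4)| = 0.586
|Γ|² = 0.343
P_refl = |Γ|²·P_inc = 65.2 mW, P_del = (1 − |Γ|²)·P_inc = 125 mW

P_delivered ≈ 125 mW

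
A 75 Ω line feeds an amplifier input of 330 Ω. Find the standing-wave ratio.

VSWR ≈ 4.4

Γ = (330 − 75)/(330 + 75) = 0.63
VSWR = (1 + 0.63)/(1 − 0.63)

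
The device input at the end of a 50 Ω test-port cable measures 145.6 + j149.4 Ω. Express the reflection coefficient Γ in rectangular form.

Γ ≈ 0.677 + j0.247

Γ = (Z_L − Z_0)/(Z_L + Z_0) = (95.6 + j149.4)/(195.6 + j149.4)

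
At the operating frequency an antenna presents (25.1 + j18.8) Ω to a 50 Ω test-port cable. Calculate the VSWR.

Γ = (Z_L − Z_0)/(Z_L + Z_0) = (-24.9 + j18.8)/(75.1 + j18.8)
|Γ| = 31.2/77.4 = 0.403
VSWR = (1 + |Γ|)/(1 − |Γ|) = 1.4/0.597

VSWR ≈ 2.35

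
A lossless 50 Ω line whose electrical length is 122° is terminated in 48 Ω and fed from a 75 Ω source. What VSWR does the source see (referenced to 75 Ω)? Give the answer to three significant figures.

tan(βl) = -1.6
Z_in = Z_0·(Z_L + jZ_0·tanβl)/(Z_0 + jZ_L·tanβl) = 50.9 − j1.87 Ω
Γ_s = (Z_in − Z_s)/(Z_in + Z_s) = (-24.1 − j1.87)/(126 − j1.87), |Γ_s| = 0.192
VSWR = (1 + |Γ_s|)/(1 − |Γ_s|)

VSWR ≈ 1.48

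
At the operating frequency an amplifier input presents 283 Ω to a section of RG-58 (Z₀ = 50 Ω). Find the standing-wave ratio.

For a purely resistive load, VSWR = R_L/Z_0 or Z_0/R_L (whichever > 1) = 283/50

VSWR ≈ 5.66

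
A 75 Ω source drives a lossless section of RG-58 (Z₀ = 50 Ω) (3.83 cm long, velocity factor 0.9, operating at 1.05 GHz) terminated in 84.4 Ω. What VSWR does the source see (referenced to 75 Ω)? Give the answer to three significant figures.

λ = v/f = 0.9·c / 1.05 GHz = 0.257 m
βl = 2π·l/λ = 2π × 0.149 = 53.6°
tan(βl) = 1.36
Z_in = Z_0·(Z_L + jZ_0·tanβl)/(Z_0 + jZ_L·tanβl) = 38.4 − j20.1 Ω
Γ_s = (Z_in − Z_s)/(Z_in + Z_s) = (-36.6 − j20.1)/(113 − j20.1), |Γ_s| = 0.363
VSWR = (1 + |Γ_s|)/(1 − |Γ_s|)

VSWR ≈ 2.14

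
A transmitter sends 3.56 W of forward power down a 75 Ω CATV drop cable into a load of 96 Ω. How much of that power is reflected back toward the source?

P_reflected ≈ 0.0537 W

Γ = (96 − 75)/(96 + 75) = 0.123
|Γ|² = 0.0151
P_refl = |Γ|²·P_inc = 0.0537 W, P_del = (1 − |Γ|²)·P_inc = 3.51 W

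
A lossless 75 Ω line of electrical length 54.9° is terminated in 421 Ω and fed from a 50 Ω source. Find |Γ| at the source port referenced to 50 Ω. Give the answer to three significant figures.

|Γ| ≈ 0.683

tan(βl) = 1.42
Z_in = Z_0·(Z_L + jZ_0·tanβl)/(Z_0 + jZ_L·tanβl) = 19.7 − j50.3 Ω
Γ_s = (Z_in − Z_s)/(Z_in + Z_s) = (-30.3 − j50.3)/(69.7 − j50.3), |Γ_s| = 0.683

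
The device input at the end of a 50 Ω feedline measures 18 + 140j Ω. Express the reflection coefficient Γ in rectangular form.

Γ ≈ 0.719 + j0.578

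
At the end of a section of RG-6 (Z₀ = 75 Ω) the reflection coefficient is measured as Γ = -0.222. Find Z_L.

Z_L ≈ 47.7 Ω

Z_L = Z_0·(1 + Γ)/(1 − Γ) = 75·(0.778)/(1.22)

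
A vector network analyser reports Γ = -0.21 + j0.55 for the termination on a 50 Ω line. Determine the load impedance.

Z_L ≈ 18.5 + j31.1 Ω

Z_L = Z_0·(1 + Γ)/(1 − Γ) = 50·(0.79 + j0.55)/(1.21 − j0.55)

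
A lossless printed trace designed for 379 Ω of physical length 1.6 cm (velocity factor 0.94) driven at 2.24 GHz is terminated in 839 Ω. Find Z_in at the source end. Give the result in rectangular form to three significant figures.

Z_in ≈ 280 − j246 Ω

λ = v/f = 0.94·c / 2.24 GHz = 0.126 m
βl = 2π·l/λ = 2π × 0.127 = 45.8°
tan(βl) = tan(45.8°) = 1.03
Z_in = Z_0·(Z_L + jZ_0·tanβl)/(Z_0 + jZ_L·tanβl)
     = 379·(839 + j389)/(379 + j861)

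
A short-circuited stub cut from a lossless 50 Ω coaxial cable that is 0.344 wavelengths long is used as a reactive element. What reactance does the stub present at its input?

X_in ≈ -74.6 Ω (capacitive)

βl = 2π × 0.344 = 124°
tan(βl) = -1.49
For a short-circuited stub, Z_in = jZ_0·tan(βl)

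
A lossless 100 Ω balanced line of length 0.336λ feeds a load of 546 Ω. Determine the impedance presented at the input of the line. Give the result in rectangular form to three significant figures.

βl = 2π × 0.336 = 121°
tan(βl) = tan(121°) = -1.67
Z_in = Z_0·(Z_L + jZ_0·tanβl)/(Z_0 + jZ_L·tanβl)
     = 100·(546 − j167)/(100 − j910)

Z_in ≈ 24.6 + j57.3 Ω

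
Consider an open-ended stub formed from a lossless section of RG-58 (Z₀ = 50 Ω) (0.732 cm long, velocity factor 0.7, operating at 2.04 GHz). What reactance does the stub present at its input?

X_in ≈ -104 Ω (capacitive)

λ = v/f = 0.7·c / 2.04 GHz = 0.103 m
βl = 2π·l/λ = 2π × 0.0711 = 25.6°
tan(βl) = 0.479
For an open-ended stub, Z_in = −jZ_0·cot(βl) = −jZ_0/tan(βl)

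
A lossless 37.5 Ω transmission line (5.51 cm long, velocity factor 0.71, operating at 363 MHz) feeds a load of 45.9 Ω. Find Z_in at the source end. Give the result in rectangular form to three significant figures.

λ = v/f = 0.71·c / 363 MHz = 0.587 m
βl = 2π·l/λ = 2π × 0.0939 = 33.8°
tan(βl) = tan(33.8°) = 0.67
Z_in = Z_0·(Z_L + jZ_0·tanβl)/(Z_0 + jZ_L·tanβl)
     = 37.5·(45.9 + j25.1)/(37.5 + j30.7)

Z_in ≈ 39.8 − j7.48 Ω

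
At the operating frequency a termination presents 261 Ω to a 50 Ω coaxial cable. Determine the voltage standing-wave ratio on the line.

VSWR ≈ 5.22

Γ = (261 − 50)/(261 + 50) = 0.678
VSWR = (1 + 0.678)/(1 − 0.678)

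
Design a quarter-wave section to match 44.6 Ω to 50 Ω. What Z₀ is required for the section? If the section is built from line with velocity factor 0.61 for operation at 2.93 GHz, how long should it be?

Z_qwt ≈ 47.2 Ω; length ≈ 1.56 cm

Z_qwt = √(Z_0·R_L) = √(50 × 44.6) = √2230
λ = 0.61·c/f = 0.0625 m, so l = λ/4 = 0.0156 m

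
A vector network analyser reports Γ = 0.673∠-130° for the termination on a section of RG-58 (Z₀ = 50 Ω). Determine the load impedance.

Z_L ≈ 11.8 − j22.2 Ω

Z_L = Z_0·(1 + Γ)/(1 − Γ) = 50·(0.567 − j0.516)/(1.43 + j0.516)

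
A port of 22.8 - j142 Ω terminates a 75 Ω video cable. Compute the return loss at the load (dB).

RL ≈ 1.14 dB

Γ = (-52.2 − j142)/(97.8 − j142), |Γ| = 0.877
RL = −20·log₁₀|Γ| = −20·log₁₀(0.877)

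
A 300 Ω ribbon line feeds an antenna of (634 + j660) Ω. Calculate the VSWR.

VSWR ≈ 4.66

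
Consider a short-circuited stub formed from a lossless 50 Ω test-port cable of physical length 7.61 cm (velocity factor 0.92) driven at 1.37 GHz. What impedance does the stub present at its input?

Z_in ≈ −j48.3 Ω

λ = v/f = 0.92·c / 1.37 GHz = 0.201 m
βl = 2π·l/λ = 2π × 0.378 = 136°
tan(βl) = -0.966
For a short-circuited stub, Z_in = jZ_0·tan(βl)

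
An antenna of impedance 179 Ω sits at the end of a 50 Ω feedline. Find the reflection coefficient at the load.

Γ = 0.563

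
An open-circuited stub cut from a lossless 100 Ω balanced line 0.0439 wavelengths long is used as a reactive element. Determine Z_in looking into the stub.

βl = 2π × 0.0439 = 15.8°
tan(βl) = 0.283
For an open-circuited stub, Z_in = −jZ_0·cot(βl) = −jZ_0/tan(βl)

Z_in ≈ −j353 Ω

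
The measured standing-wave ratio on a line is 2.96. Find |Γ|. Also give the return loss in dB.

|Γ| = (S − 1)/(S + 1) = (2.96 − 1)/(2.96 + 1) = 1.96/3.96
RL = −20·log₁₀|Γ| = −20·log₁₀(0.495)

|Γ| ≈ 0.495; return loss ≈ 6.11 dB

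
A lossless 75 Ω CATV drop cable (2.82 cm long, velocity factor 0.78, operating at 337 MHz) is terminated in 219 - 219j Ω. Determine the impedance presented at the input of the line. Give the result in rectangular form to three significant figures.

λ = v/f = 0.78·c / 337 MHz = 0.694 m
βl = 2π·l/λ = 2π × 0.0406 = 14.6°
tan(βl) = tan(14.6°) = 0.261
Z_in = Z_0·(Z_L + jZ_0·tanβl)/(Z_0 + jZ_L·tanβl)
     = 75·(219 − j199)/(132 + j57.1)

Z_in ≈ 63.5 − j141 Ω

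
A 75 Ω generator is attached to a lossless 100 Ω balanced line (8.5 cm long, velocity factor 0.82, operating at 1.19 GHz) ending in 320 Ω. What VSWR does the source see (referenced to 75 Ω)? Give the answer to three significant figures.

λ = v/f = 0.82·c / 1.19 GHz = 0.207 m
βl = 2π·l/λ = 2π × 0.411 = 148°
tan(βl) = -0.624
Z_in = Z_0·(Z_L + jZ_0·tanβl)/(Z_0 + jZ_L·tanβl) = 89.1 + j116 Ω
Γ_s = (Z_in − Z_s)/(Z_in + Z_s) = (14.1 + j116)/(164 + j116), |Γ_s| = 0.58
VSWR = (1 + |Γ_s|)/(1 − |Γ_s|)

VSWR ≈ 3.76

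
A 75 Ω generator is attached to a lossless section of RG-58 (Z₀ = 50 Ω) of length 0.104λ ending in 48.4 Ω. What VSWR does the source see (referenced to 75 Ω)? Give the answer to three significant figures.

βl = 2π × 0.104 = 37.4°
tan(βl) = 0.766
Z_in = Z_0·(Z_L + jZ_0·tanβl)/(Z_0 + jZ_L·tanβl) = 49.6 + j1.56 Ω
Γ_s = (Z_in − Z_s)/(Z_in + Z_s) = (-25.4 + j1.56)/(125 + j1.56), |Γ_s| = 0.205
VSWR = (1 + |Γ_s|)/(1 − |Γ_s|)

VSWR ≈ 1.51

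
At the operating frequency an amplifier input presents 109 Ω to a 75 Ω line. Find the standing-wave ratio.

Γ = (109 − 75)/(109 + 75) = 0.185
VSWR = (1 + 0.185)/(1 − 0.185)

VSWR ≈ 1.45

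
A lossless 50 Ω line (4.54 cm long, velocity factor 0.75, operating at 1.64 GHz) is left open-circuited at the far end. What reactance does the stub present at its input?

X_in ≈ 27.9 Ω (inductive)

λ = v/f = 0.75·c / 1.64 GHz = 0.137 m
βl = 2π·l/λ = 2π × 0.331 = 119°
tan(βl) = -1.79
For an open-circuited stub, Z_in = −jZ_0·cot(βl) = −jZ_0/tan(βl)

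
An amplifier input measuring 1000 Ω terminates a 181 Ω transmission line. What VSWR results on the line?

VSWR ≈ 5.52

For a purely resistive load, VSWR = R_L/Z_0 or Z_0/R_L (whichever > 1) = 1000/181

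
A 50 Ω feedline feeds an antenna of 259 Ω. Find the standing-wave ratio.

VSWR ≈ 5.18

Γ = (259 − 50)/(259 + 50) = 0.676
VSWR = (1 + 0.676)/(1 − 0.676)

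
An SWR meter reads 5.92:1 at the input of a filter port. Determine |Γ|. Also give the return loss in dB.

|Γ| ≈ 0.711; return loss ≈ 2.96 dB

|Γ| = (S − 1)/(S + 1) = (5.92 − 1)/(5.92 + 1) = 4.92/6.92
RL = −20·log₁₀|Γ| = −20·log₁₀(0.711)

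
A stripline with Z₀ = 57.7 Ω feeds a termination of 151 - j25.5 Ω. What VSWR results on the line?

VSWR ≈ 2.7

Γ = (Z_L − Z_0)/(Z_L + Z_0) = (93.3 − j25.5)/(208.7 − j25.5)
|Γ| = 96.7/210 = 0.46
VSWR = (1 + |Γ|)/(1 − |Γ|) = 1.46/0.54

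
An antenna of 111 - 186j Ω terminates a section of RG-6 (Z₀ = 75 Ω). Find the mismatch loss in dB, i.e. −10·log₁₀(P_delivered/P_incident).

Γ = (36 − j186)/(186 − j186), |Γ| = 0.72
|Γ|² = 0.519, so P_del/P_inc = 1 − |Γ|² = 0.481
ML = −10·log₁₀(1 − |Γ|²)

mismatch loss ≈ 3.18 dB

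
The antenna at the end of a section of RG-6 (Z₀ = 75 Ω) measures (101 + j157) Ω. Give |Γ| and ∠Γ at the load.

Γ = (Z_L − Z_0)/(Z_L + Z_0) = (26 + j157)/(176 + j157)
|Γ| = 159/236 = 0.675

Γ ≈ 0.675 ∠ 38.9°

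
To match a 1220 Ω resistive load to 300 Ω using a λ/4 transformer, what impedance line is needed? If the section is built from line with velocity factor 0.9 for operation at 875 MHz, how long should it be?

Z_qwt ≈ 605 Ω; length ≈ 7.71 cm

Z_qwt = √(Z_0·R_L) = √(300 × 1220) = √366000
λ = 0.9·c/f = 0.309 m, so l = λ/4 = 0.0771 m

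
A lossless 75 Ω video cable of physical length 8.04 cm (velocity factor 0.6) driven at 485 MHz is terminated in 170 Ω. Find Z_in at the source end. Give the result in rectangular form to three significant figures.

λ = v/f = 0.6·c / 485 MHz = 0.371 m
βl = 2π·l/λ = 2π × 0.217 = 78°
tan(βl) = tan(78°) = 4.7
Z_in = Z_0·(Z_L + jZ_0·tanβl)/(Z_0 + jZ_L·tanβl)
     = 75·(170 + j352)/(75 + j799)

Z_in ≈ 34.3 − j12.7 Ω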